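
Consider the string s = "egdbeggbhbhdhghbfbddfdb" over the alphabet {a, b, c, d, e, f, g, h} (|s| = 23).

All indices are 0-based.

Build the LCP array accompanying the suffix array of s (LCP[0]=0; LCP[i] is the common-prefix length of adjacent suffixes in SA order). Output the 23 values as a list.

[0, 1, 1, 1, 1, 2, 0, 2, 1, 1, 1, 0, 2, 0, 1, 0, 1, 1, 1, 0, 2, 1, 1]

rank→(start, suffix):
  0 → (22, 'b')
  1 → (17, 'bddfdb')
  2 → (3, 'beggbhbhdhghbfbddfdb')
  3 → (15, 'bfbddfdb')
  4 → (7, 'bhbhdhghbfbddfdb')
  5 → (9, 'bhdhghbfbddfdb')
  6 → (21, 'db')
  7 → (2, 'dbeggbhbhdhghbfbddfdb')
  8 → (18, 'ddfdb')
  9 → (19, 'dfdb')
  10 → (11, 'dhghbfbddfdb')
  11 → (0, 'egdbeggbhbhdhghbfbddfdb')
  12 → (4, 'eggbhbhdhghbfbddfdb')
  13 → (16, 'fbddfdb')
  14 → (20, 'fdb')
  15 → (6, 'gbhbhdhghbfbddfdb')
  16 → (1, 'gdbeggbhbhdhghbfbddfdb')
  17 → (5, 'ggbhbhdhghbfbddfdb')
  18 → (13, 'ghbfbddfdb')
  19 → (14, 'hbfbddfdb')
  20 → (8, 'hbhdhghbfbddfdb')
  21 → (10, 'hdhghbfbddfdb')
  22 → (12, 'hghbfbddfdb')

SA = [22, 17, 3, 15, 7, 9, 21, 2, 18, 19, 11, 0, 4, 16, 20, 6, 1, 5, 13, 14, 8, 10, 12]
i: (SA[i-1],SA[i]) lcp shared
  1: (22,17) 1 'b'
  2: (17,3) 1 'b'
  3: (3,15) 1 'b'
  4: (15,7) 1 'b'
  5: (7,9) 2 'bh'
  6: (9,21) 0 ''
  7: (21,2) 2 'db'
  8: (2,18) 1 'd'
  9: (18,19) 1 'd'
  10: (19,11) 1 'd'
  11: (11,0) 0 ''
  12: (0,4) 2 'eg'
  13: (4,16) 0 ''
  14: (16,20) 1 'f'
  15: (20,6) 0 ''
  16: (6,1) 1 'g'
  17: (1,5) 1 'g'
  18: (5,13) 1 'g'
  19: (13,14) 0 ''
  20: (14,8) 2 'hb'
  21: (8,10) 1 'h'
  22: (10,12) 1 'h'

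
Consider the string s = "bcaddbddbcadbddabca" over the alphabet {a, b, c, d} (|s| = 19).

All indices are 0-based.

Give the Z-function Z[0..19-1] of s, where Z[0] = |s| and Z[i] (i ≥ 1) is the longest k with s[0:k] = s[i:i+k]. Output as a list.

Z[0]=19
i=1: outside box; Z[1]=0
i=2: outside box; Z[2]=0
i=3: outside box; Z[3]=0
i=4: outside box; Z[4]=0
i=5: outside box; Z[5]=1 grow→box=[5,6)
i=6: outside box; Z[6]=0
i=7: outside box; Z[7]=0
i=8: outside box; Z[8]=4 grow→box=[8,12)
i=9: min(r-i=3, Z[1]=0)=0; Z[9]=0
i=10: min(r-i=2, Z[2]=0)=0; Z[10]=0
i=11: min(r-i=1, Z[3]=0)=0; Z[11]=0
i=12: outside box; Z[12]=1 grow→box=[12,13)
i=13: outside box; Z[13]=0
i=14: outside box; Z[14]=0
i=15: outside box; Z[15]=0
i=16: outside box; Z[16]=3 grow→box=[16,19)
i=17: min(r-i=2, Z[1]=0)=0; Z[17]=0
i=18: min(r-i=1, Z[2]=0)=0; Z[18]=0

[19, 0, 0, 0, 0, 1, 0, 0, 4, 0, 0, 0, 1, 0, 0, 0, 3, 0, 0]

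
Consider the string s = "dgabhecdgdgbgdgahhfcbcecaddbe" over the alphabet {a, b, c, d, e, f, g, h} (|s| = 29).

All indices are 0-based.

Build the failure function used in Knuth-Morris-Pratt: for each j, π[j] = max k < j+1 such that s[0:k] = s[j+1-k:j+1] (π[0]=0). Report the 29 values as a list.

π[0] = 0
j=1 s[j]='g': π[1]=0 (border '')
j=2 s[j]='a': π[2]=0 (border '')
j=3 s[j]='b': π[3]=0 (border '')
j=4 s[j]='h': π[4]=0 (border '')
j=5 s[j]='e': π[5]=0 (border '')
j=6 s[j]='c': π[6]=0 (border '')
j=7 s[j]='d': π[7]=1 (border 'd')
j=8 s[j]='g': π[8]=2 (border 'dg')
j=9 s[j]='d': k: 2→0; π[9]=1 (border 'd')
j=10 s[j]='g': π[10]=2 (border 'dg')
j=11 s[j]='b': k: 2→0; π[11]=0 (border '')
j=12 s[j]='g': π[12]=0 (border '')
j=13 s[j]='d': π[13]=1 (border 'd')
j=14 s[j]='g': π[14]=2 (border 'dg')
j=15 s[j]='a': π[15]=3 (border 'dga')
j=16 s[j]='h': k: 3→0; π[16]=0 (border '')
j=17 s[j]='h': π[17]=0 (border '')
j=18 s[j]='f': π[18]=0 (border '')
j=19 s[j]='c': π[19]=0 (border '')
j=20 s[j]='b': π[20]=0 (border '')
j=21 s[j]='c': π[21]=0 (border '')
j=22 s[j]='e': π[22]=0 (border '')
j=23 s[j]='c': π[23]=0 (border '')
j=24 s[j]='a': π[24]=0 (border '')
j=25 s[j]='d': π[25]=1 (border 'd')
j=26 s[j]='d': k: 1→0; π[26]=1 (border 'd')
j=27 s[j]='b': k: 1→0; π[27]=0 (border '')
j=28 s[j]='e': π[28]=0 (border '')

[0, 0, 0, 0, 0, 0, 0, 1, 2, 1, 2, 0, 0, 1, 2, 3, 0, 0, 0, 0, 0, 0, 0, 0, 0, 1, 1, 0, 0]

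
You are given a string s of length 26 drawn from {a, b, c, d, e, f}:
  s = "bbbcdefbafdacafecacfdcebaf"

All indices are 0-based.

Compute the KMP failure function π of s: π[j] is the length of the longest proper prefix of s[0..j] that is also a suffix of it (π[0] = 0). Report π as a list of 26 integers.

π[0] = 0
j=1 s[j]='b': π[1]=1 (border 'b')
j=2 s[j]='b': π[2]=2 (border 'bb')
j=3 s[j]='c': k: 2→1→0; π[3]=0 (border '')
j=4 s[j]='d': π[4]=0 (border '')
j=5 s[j]='e': π[5]=0 (border '')
j=6 s[j]='f': π[6]=0 (border '')
j=7 s[j]='b': π[7]=1 (border 'b')
j=8 s[j]='a': k: 1→0; π[8]=0 (border '')
j=9 s[j]='f': π[9]=0 (border '')
j=10 s[j]='d': π[10]=0 (border '')
j=11 s[j]='a': π[11]=0 (border '')
j=12 s[j]='c': π[12]=0 (border '')
j=13 s[j]='a': π[13]=0 (border '')
j=14 s[j]='f': π[14]=0 (border '')
j=15 s[j]='e': π[15]=0 (border '')
j=16 s[j]='c': π[16]=0 (border '')
j=17 s[j]='a': π[17]=0 (border '')
j=18 s[j]='c': π[18]=0 (border '')
j=19 s[j]='f': π[19]=0 (border '')
j=20 s[j]='d': π[20]=0 (border '')
j=21 s[j]='c': π[21]=0 (border '')
j=22 s[j]='e': π[22]=0 (border '')
j=23 s[j]='b': π[23]=1 (border 'b')
j=24 s[j]='a': k: 1→0; π[24]=0 (border '')
j=25 s[j]='f': π[25]=0 (border '')

[0, 1, 2, 0, 0, 0, 0, 1, 0, 0, 0, 0, 0, 0, 0, 0, 0, 0, 0, 0, 0, 0, 0, 1, 0, 0]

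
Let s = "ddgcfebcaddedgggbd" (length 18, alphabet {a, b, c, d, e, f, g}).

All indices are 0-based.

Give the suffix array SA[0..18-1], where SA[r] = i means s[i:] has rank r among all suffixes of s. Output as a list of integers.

[8, 6, 16, 7, 3, 17, 9, 0, 10, 1, 12, 5, 11, 4, 15, 2, 14, 13]

rank→(start, suffix):
  0 → (8, 'addedgggbd')
  1 → (6, 'bcaddedgggbd')
  2 → (16, 'bd')
  3 → (7, 'caddedgggbd')
  4 → (3, 'cfebcaddedgggbd')
  5 → (17, 'd')
  6 → (9, 'ddedgggbd')
  7 → (0, 'ddgcfebcaddedgggbd')
  8 → (10, 'dedgggbd')
  9 → (1, 'dgcfebcaddedgggbd')
  10 → (12, 'dgggbd')
  11 → (5, 'ebcaddedgggbd')
  12 → (11, 'edgggbd')
  13 → (4, 'febcaddedgggbd')
  14 → (15, 'gbd')
  15 → (2, 'gcfebcaddedgggbd')
  16 → (14, 'ggbd')
  17 → (13, 'gggbd')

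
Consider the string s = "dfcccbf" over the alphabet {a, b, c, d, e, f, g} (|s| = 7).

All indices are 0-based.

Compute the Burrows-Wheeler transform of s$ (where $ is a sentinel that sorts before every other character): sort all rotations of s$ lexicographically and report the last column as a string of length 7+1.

fcccf$bd

rank  rotation  last
    0  $dfcccbf  f
    1  bf$dfccc  c
    2  cbf$dfcc  c
    3  ccbf$dfc  c
    4  cccbf$df  f
    5  dfcccbf$  $
    6  f$dfcccb  b
    7  fcccbf$d  d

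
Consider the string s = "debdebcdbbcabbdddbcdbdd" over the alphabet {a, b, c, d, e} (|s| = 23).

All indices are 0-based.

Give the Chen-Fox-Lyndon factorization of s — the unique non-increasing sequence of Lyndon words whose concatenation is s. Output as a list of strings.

emit factor 1: 'de' (i=0, period=2)
emit factor 2: 'bde' (i=2, period=3)
emit factor 3: 'bcd' (i=5, period=3)
emit factor 4: 'bbc' (i=8, period=3)
emit factor 5: 'abbdddbcdbdd' (i=11, period=12)

["de", "bde", "bcd", "bbc", "abbdddbcdbdd"]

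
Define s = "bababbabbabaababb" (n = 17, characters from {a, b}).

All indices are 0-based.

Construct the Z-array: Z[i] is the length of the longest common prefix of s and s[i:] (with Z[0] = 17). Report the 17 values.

Z[0]=17
i=1: i≥r, start 0; Z[1]=0
i=2: i≥r, start 0; Z[2]=3 grow→box=[2,5)
i=3: min(r-i=2, Z[1]=0)=0; Z[3]=0
i=4: min(r-i=1, Z[2]=3)=1; Z[4]=1
i=5: i≥r, start 0; Z[5]=3 grow→box=[5,8)
i=6: min(r-i=2, Z[1]=0)=0; Z[6]=0
i=7: min(r-i=1, Z[2]=3)=1; Z[7]=1
i=8: i≥r, start 0; Z[8]=4 grow→box=[8,12)
i=9: min(r-i=3, Z[1]=0)=0; Z[9]=0
i=10: min(r-i=2, Z[2]=3)=2; Z[10]=2
i=11: min(r-i=1, Z[3]=0)=0; Z[11]=0
i=12: i≥r, start 0; Z[12]=0
i=13: i≥r, start 0; Z[13]=3 grow→box=[13,16)
i=14: min(r-i=2, Z[1]=0)=0; Z[14]=0
i=15: min(r-i=1, Z[2]=3)=1; Z[15]=1
i=16: i≥r, start 0; Z[16]=1 grow→box=[16,17)

[17, 0, 3, 0, 1, 3, 0, 1, 4, 0, 2, 0, 0, 3, 0, 1, 1]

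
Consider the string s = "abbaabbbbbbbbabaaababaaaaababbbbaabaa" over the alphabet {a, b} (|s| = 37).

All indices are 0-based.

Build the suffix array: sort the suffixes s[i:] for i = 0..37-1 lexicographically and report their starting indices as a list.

[36, 35, 21, 22, 15, 23, 32, 16, 24, 3, 33, 19, 13, 17, 25, 0, 27, 4, 34, 20, 14, 31, 2, 18, 12, 26, 30, 1, 11, 29, 10, 28, 9, 8, 7, 6, 5]

rank | idx | suffix
   0 |  36 | a
   1 |  35 | aa
   2 |  21 | aaaaababbbbaabaa
   3 |  22 | aaaababbbbaabaa
   4 |  15 | aaababaaaaababbbbaabaa
   5 |  23 | aaababbbbaabaa
   6 |  32 | aabaa
   7 |  16 | aababaaaaababbbbaabaa
   8 |  24 | aababbbbaabaa
   9 |   3 | aabbbbbbbbabaaababaaaaababbbbaabaa
  10 |  33 | abaa
  11 |  19 | abaaaaababbbbaabaa
  12 |  13 | abaaababaaaaababbbbaabaa
  13 |  17 | ababaaaaababbbbaabaa
  14 |  25 | ababbbbaabaa
  15 |   0 | abbaabbbbbbbbabaaababaaaaababbbbaabaa
  16 |  27 | abbbbaabaa
  17 |   4 | abbbbbbbbabaaababaaaaababbbbaabaa
  18 |  34 | baa
  19 |  20 | baaaaababbbbaabaa
  20 |  14 | baaababaaaaababbbbaabaa
  21 |  31 | baabaa
  22 |   2 | baabbbbbbbbabaaababaaaaababbbbaabaa
  23 |  18 | babaaaaababbbbaabaa
  24 |  12 | babaaababaaaaababbbbaabaa
  25 |  26 | babbbbaabaa
  26 |  30 | bbaabaa
  27 |   1 | bbaabbbbbbbbabaaababaaaaababbbbaabaa
  28 |  11 | bbabaaababaaaaababbbbaabaa
  29 |  29 | bbbaabaa
  30 |  10 | bbbabaaababaaaaababbbbaabaa
  31 |  28 | bbbbaabaa
  32 |   9 | bbbbabaaababaaaaababbbbaabaa
  33 |   8 | bbbbbabaaababaaaaababbbbaabaa
  34 |   7 | bbbbbbabaaababaaaaababbbbaabaa
  35 |   6 | bbbbbbbabaaababaaaaababbbbaabaa
  36 |   5 | bbbbbbbbabaaababaaaaababbbbaabaa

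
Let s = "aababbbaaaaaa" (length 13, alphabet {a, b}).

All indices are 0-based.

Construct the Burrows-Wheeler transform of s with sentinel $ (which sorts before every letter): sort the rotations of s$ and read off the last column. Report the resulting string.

aaaaaab$abbaba

rank  rotation        last
    0  $aababbbaaaaaa  a
    1  a$aababbbaaaaa  a
    2  aa$aababbbaaaa  a
    3  aaa$aababbbaaa  a
    4  aaaa$aababbbaa  a
    5  aaaaa$aababbba  a
    6  aaaaaa$aababbb  b
    7  aababbbaaaaaa$  $
    8  ababbbaaaaaa$a  a
    9  abbbaaaaaa$aab  b
   10  baaaaaa$aababb  b
   11  babbbaaaaaa$aa  a
   12  bbaaaaaa$aabab  b
   13  bbbaaaaaa$aaba  a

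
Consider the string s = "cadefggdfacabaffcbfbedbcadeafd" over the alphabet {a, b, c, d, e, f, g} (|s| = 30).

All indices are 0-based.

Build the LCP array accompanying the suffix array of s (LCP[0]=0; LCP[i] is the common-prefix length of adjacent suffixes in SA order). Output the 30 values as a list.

rank | idx | suffix
   0 |  11 | abaffcbfbedbcadeafd
   1 |   9 | acabaffcbfbedbcadeafd
   2 |  24 | adeafd
   3 |   1 | adefggdfacabaffcbfbedbcadeafd
   4 |  27 | afd
   5 |  13 | affcbfbedbcadeafd
   6 |  12 | baffcbfbedbcadeafd
   7 |  22 | bcadeafd
   8 |  19 | bedbcadeafd
   9 |  17 | bfbedbcadeafd
  10 |  10 | cabaffcbfbedbcadeafd
  11 |  23 | cadeafd
  12 |   0 | cadefggdfacabaffcbfbedbcadeafd
  13 |  16 | cbfbedbcadeafd
  14 |  29 | d
  15 |  21 | dbcadeafd
  16 |  25 | deafd
  17 |   2 | defggdfacabaffcbfbedbcadeafd
  18 |   7 | dfacabaffcbfbedbcadeafd
  19 |  26 | eafd
  20 |  20 | edbcadeafd
  21 |   3 | efggdfacabaffcbfbedbcadeafd
  22 |   8 | facabaffcbfbedbcadeafd
  23 |  18 | fbedbcadeafd
  24 |  15 | fcbfbedbcadeafd
  25 |  28 | fd
  26 |  14 | ffcbfbedbcadeafd
  27 |   4 | fggdfacabaffcbfbedbcadeafd
  28 |   6 | gdfacabaffcbfbedbcadeafd
  29 |   5 | ggdfacabaffcbfbedbcadeafd

SA = [11, 9, 24, 1, 27, 13, 12, 22, 19, 17, 10, 23, 0, 16, 29, 21, 25, 2, 7, 26, 20, 3, 8, 18, 15, 28, 14, 4, 6, 5]
i: (SA[i-1],SA[i]) lcp shared
  1: (11,9) 1 'a'
  2: (9,24) 1 'a'
  3: (24,1) 3 'ade'
  4: (1,27) 1 'a'
  5: (27,13) 2 'af'
  6: (13,12) 0 ''
  7: (12,22) 1 'b'
  8: (22,19) 1 'b'
  9: (19,17) 1 'b'
  10: (17,10) 0 ''
  11: (10,23) 2 'ca'
  12: (23,0) 4 'cade'
  13: (0,16) 1 'c'
  14: (16,29) 0 ''
  15: (29,21) 1 'd'
  16: (21,25) 1 'd'
  17: (25,2) 2 'de'
  18: (2,7) 1 'd'
  19: (7,26) 0 ''
  20: (26,20) 1 'e'
  21: (20,3) 1 'e'
  22: (3,8) 0 ''
  23: (8,18) 1 'f'
  24: (18,15) 1 'f'
  25: (15,28) 1 'f'
  26: (28,14) 1 'f'
  27: (14,4) 1 'f'
  28: (4,6) 0 ''
  29: (6,5) 1 'g'

[0, 1, 1, 3, 1, 2, 0, 1, 1, 1, 0, 2, 4, 1, 0, 1, 1, 2, 1, 0, 1, 1, 0, 1, 1, 1, 1, 1, 0, 1]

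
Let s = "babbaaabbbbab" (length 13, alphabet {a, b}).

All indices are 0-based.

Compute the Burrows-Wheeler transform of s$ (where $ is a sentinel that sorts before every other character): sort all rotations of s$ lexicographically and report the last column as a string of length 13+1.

bbabbaabb$abba

rank  rotation        last
    0  $babbaaabbbbab  b
    1  aaabbbbab$babb  b
    2  aabbbbab$babba  a
    3  ab$babbaaabbbb  b
    4  abbaaabbbbab$b  b
    5  abbbbab$babbaa  a
    6  b$babbaaabbbba  a
    7  baaabbbbab$bab  b
    8  bab$babbaaabbb  b
    9  babbaaabbbbab$  $
   10  bbaaabbbbab$ba  a
   11  bbab$babbaaabb  b
   12  bbbab$babbaaab  b
   13  bbbbab$babbaaa  a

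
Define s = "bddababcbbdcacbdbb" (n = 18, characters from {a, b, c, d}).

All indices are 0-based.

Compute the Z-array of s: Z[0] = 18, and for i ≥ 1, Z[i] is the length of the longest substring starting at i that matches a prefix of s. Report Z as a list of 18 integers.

Z[0]=18
i=1: outside box; Z[1]=0
i=2: outside box; Z[2]=0
i=3: outside box; Z[3]=0
i=4: outside box; Z[4]=1 scan→box=[4,5)
i=5: outside box; Z[5]=0
i=6: outside box; Z[6]=1 scan→box=[6,7)
i=7: outside box; Z[7]=0
i=8: outside box; Z[8]=1 scan→box=[8,9)
i=9: outside box; Z[9]=2 scan→box=[9,11)
i=10: min(r-i=1, Z[1]=0)=0; Z[10]=0
i=11: outside box; Z[11]=0
i=12: outside box; Z[12]=0
i=13: outside box; Z[13]=0
i=14: outside box; Z[14]=2 scan→box=[14,16)
i=15: min(r-i=1, Z[1]=0)=0; Z[15]=0
i=16: outside box; Z[16]=1 scan→box=[16,17)
i=17: outside box; Z[17]=1 scan→box=[17,18)

[18, 0, 0, 0, 1, 0, 1, 0, 1, 2, 0, 0, 0, 0, 2, 0, 1, 1]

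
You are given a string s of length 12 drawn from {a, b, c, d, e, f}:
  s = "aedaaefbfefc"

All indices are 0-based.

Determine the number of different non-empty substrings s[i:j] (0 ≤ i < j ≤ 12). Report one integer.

sorted suffixes:
  #0 SA[0]=3  'aaefbfefc'
  #1 SA[1]=0  'aedaaefbfefc'
  #2 SA[2]=4  'aefbfefc'
  #3 SA[3]=7  'bfefc'
  #4 SA[4]=11  'c'
  #5 SA[5]=2  'daaefbfefc'
  #6 SA[6]=1  'edaaefbfefc'
  #7 SA[7]=5  'efbfefc'
  #8 SA[8]=9  'efc'
  #9 SA[9]=6  'fbfefc'
  #10 SA[10]=10  'fc'
  #11 SA[11]=8  'fefc'

SA = [3, 0, 4, 7, 11, 2, 1, 5, 9, 6, 10, 8]
i: (SA[i-1],SA[i]) lcp shared
  1: (3,0) 1 'a'
  2: (0,4) 2 'ae'
  3: (4,7) 0 ''
  4: (7,11) 0 ''
  5: (11,2) 0 ''
  6: (2,1) 0 ''
  7: (1,5) 1 'e'
  8: (5,9) 2 'ef'
  9: (9,6) 0 ''
  10: (6,10) 1 'f'
  11: (10,8) 1 'f'

n(n+1)/2 = 12·13/2 = 78
Σ LCP = 0 + 1 + 2 + 0 + 0 + 0 + 0 + 1 + 2 + 0 + 1 + 1 = 8
distinct = 78 − 8 = 70

70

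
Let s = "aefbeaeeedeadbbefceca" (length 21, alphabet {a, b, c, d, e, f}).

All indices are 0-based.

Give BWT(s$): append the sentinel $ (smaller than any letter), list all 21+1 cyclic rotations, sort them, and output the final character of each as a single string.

acee$dfbefaedbceeaabee

rank  rotation                last
    0  $aefbeaeeedeadbbefceca  a
    1  a$aefbeaeeedeadbbefcec  c
    2  adbbefceca$aefbeaeeede  e
    3  aeeedeadbbefceca$aefbe  e
    4  aefbeaeeedeadbbefceca$  $
    5  bbefceca$aefbeaeeedead  d
    6  beaeeedeadbbefceca$aef  f
    7  befceca$aefbeaeeedeadb  b
    8  ca$aefbeaeeedeadbbefce  e
    9  ceca$aefbeaeeedeadbbef  f
   10  dbbefceca$aefbeaeeedea  a
   11  deadbbefceca$aefbeaeee  e
   12  eadbbefceca$aefbeaeeed  d
   13  eaeeedeadbbefceca$aefb  b
   14  eca$aefbeaeeedeadbbefc  c
   15  edeadbbefceca$aefbeaee  e
   16  eedeadbbefceca$aefbeae  e
   17  eeedeadbbefceca$aefbea  a
   18  efbeaeeedeadbbefceca$a  a
   19  efceca$aefbeaeeedeadbb  b
   20  fbeaeeedeadbbefceca$ae  e
   21  fceca$aefbeaeeedeadbbe  e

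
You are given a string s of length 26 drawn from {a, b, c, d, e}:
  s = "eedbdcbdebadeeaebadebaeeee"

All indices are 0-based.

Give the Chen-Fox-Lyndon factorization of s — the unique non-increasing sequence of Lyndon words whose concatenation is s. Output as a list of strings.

emit factor 1: 'e' (i=0, period=1)
emit factor 2: 'e' (i=1, period=1)
emit factor 3: 'd' (i=2, period=1)
emit factor 4: 'bdcbde' (i=3, period=6)
emit factor 5: 'b' (i=9, period=1)
emit factor 6: 'adeeaeb' (i=10, period=7)
emit factor 7: 'adebaeeee' (i=17, period=9)

["e", "e", "d", "bdcbde", "b", "adeeaeb", "adebaeeee"]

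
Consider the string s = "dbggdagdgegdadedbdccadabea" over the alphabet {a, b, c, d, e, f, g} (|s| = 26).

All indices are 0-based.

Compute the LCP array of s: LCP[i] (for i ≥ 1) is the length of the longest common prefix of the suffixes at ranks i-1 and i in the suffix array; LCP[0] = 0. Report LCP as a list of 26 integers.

rank | idx | suffix
   0 |  25 | a
   1 |  22 | abea
   2 |  20 | adabea
   3 |  12 | adedbdccadabea
   4 |   5 | agdgegdadedbdccadabea
   5 |  16 | bdccadabea
   6 |  23 | bea
   7 |   1 | bggdagdgegdadedbdccadabea
   8 |  19 | cadabea
   9 |  18 | ccadabea
  10 |  21 | dabea
  11 |  11 | dadedbdccadabea
  12 |   4 | dagdgegdadedbdccadabea
  13 |  15 | dbdccadabea
  14 |   0 | dbggdagdgegdadedbdccadabea
  15 |  17 | dccadabea
  16 |  13 | dedbdccadabea
  17 |   7 | dgegdadedbdccadabea
  18 |  24 | ea
  19 |  14 | edbdccadabea
  20 |   9 | egdadedbdccadabea
  21 |  10 | gdadedbdccadabea
  22 |   3 | gdagdgegdadedbdccadabea
  23 |   6 | gdgegdadedbdccadabea
  24 |   8 | gegdadedbdccadabea
  25 |   2 | ggdagdgegdadedbdccadabea

SA = [25, 22, 20, 12, 5, 16, 23, 1, 19, 18, 21, 11, 4, 15, 0, 17, 13, 7, 24, 14, 9, 10, 3, 6, 8, 2]
rank  pair      lcp
   1  s[25:],s[22:]  1  'a'
   2  s[22:],s[20:]  1  'a'
   3  s[20:],s[12:]  2  'ad'
   4  s[12:],s[5:]  1  'a'
   5  s[5:],s[16:]  0  ''
   6  s[16:],s[23:]  1  'b'
   7  s[23:],s[1:]  1  'b'
   8  s[1:],s[19:]  0  ''
   9  s[19:],s[18:]  1  'c'
  10  s[18:],s[21:]  0  ''
  11  s[21:],s[11:]  2  'da'
  12  s[11:],s[4:]  2  'da'
  13  s[4:],s[15:]  1  'd'
  14  s[15:],s[0:]  2  'db'
  15  s[0:],s[17:]  1  'd'
  16  s[17:],s[13:]  1  'd'
  17  s[13:],s[7:]  1  'd'
  18  s[7:],s[24:]  0  ''
  19  s[24:],s[14:]  1  'e'
  20  s[14:],s[9:]  1  'e'
  21  s[9:],s[10:]  0  ''
  22  s[10:],s[3:]  3  'gda'
  23  s[3:],s[6:]  2  'gd'
  24  s[6:],s[8:]  1  'g'
  25  s[8:],s[2:]  1  'g'

[0, 1, 1, 2, 1, 0, 1, 1, 0, 1, 0, 2, 2, 1, 2, 1, 1, 1, 0, 1, 1, 0, 3, 2, 1, 1]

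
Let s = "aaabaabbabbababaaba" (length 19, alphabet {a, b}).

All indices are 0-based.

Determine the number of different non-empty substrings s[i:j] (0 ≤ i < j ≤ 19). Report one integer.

sorted suffixes:
  #0 SA[0]=18  'a'
  #1 SA[1]=0  'aaabaabbabbababaaba'
  #2 SA[2]=15  'aaba'
  #3 SA[3]=1  'aabaabbabbababaaba'
  #4 SA[4]=4  'aabbabbababaaba'
  #5 SA[5]=16  'aba'
  #6 SA[6]=13  'abaaba'
  #7 SA[7]=2  'abaabbabbababaaba'
  #8 SA[8]=11  'ababaaba'
  #9 SA[9]=8  'abbababaaba'
  #10 SA[10]=5  'abbabbababaaba'
  #11 SA[11]=17  'ba'
  #12 SA[12]=14  'baaba'
  #13 SA[13]=3  'baabbabbababaaba'
  #14 SA[14]=12  'babaaba'
  #15 SA[15]=10  'bababaaba'
  #16 SA[16]=7  'babbababaaba'
  #17 SA[17]=9  'bbababaaba'
  #18 SA[18]=6  'bbabbababaaba'

SA = [18, 0, 15, 1, 4, 16, 13, 2, 11, 8, 5, 17, 14, 3, 12, 10, 7, 9, 6]
[i] adj suffixes → lcp
  [1] 18/0 → 1 ('a')
  [2] 0/15 → 2 ('aa')
  [3] 15/1 → 4 ('aaba')
  [4] 1/4 → 3 ('aab')
  [5] 4/16 → 1 ('a')
  [6] 16/13 → 3 ('aba')
  [7] 13/2 → 5 ('abaab')
  [8] 2/11 → 3 ('aba')
  [9] 11/8 → 2 ('ab')
  [10] 8/5 → 5 ('abbab')
  [11] 5/17 → 0 ('')
  [12] 17/14 → 2 ('ba')
  [13] 14/3 → 4 ('baab')
  [14] 3/12 → 2 ('ba')
  [15] 12/10 → 4 ('baba')
  [16] 10/7 → 3 ('bab')
  [17] 7/9 → 1 ('b')
  [18] 9/6 → 4 ('bbab')

n(n+1)/2 = 19·20/2 = 190
Σ LCP = 0 + 1 + 2 + 4 + 3 + 1 + 3 + 5 + 3 + 2 + 5 + 0 + 2 + 4 + 2 + 4 + 3 + 1 + 4 = 49
distinct = 190 − 49 = 141

141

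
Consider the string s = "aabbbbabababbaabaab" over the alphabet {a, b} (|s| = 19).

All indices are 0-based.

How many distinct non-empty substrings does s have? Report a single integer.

sorted suffixes:
  #0 SA[0]=16  'aab'
  #1 SA[1]=13  'aabaab'
  #2 SA[2]=0  'aabbbbabababbaabaab'
  #3 SA[3]=17  'ab'
  #4 SA[4]=14  'abaab'
  #5 SA[5]=6  'abababbaabaab'
  #6 SA[6]=8  'ababbaabaab'
  #7 SA[7]=10  'abbaabaab'
  #8 SA[8]=1  'abbbbabababbaabaab'
  #9 SA[9]=18  'b'
  #10 SA[10]=15  'baab'
  #11 SA[11]=12  'baabaab'
  #12 SA[12]=5  'babababbaabaab'
  #13 SA[13]=7  'bababbaabaab'
  #14 SA[14]=9  'babbaabaab'
  #15 SA[15]=11  'bbaabaab'
  #16 SA[16]=4  'bbabababbaabaab'
  #17 SA[17]=3  'bbbabababbaabaab'
  #18 SA[18]=2  'bbbbabababbaabaab'

SA = [16, 13, 0, 17, 14, 6, 8, 10, 1, 18, 15, 12, 5, 7, 9, 11, 4, 3, 2]
[i] adj suffixes → lcp
  [1] 16/13 → 3 ('aab')
  [2] 13/0 → 3 ('aab')
  [3] 0/17 → 1 ('a')
  [4] 17/14 → 2 ('ab')
  [5] 14/6 → 3 ('aba')
  [6] 6/8 → 4 ('abab')
  [7] 8/10 → 2 ('ab')
  [8] 10/1 → 3 ('abb')
  [9] 1/18 → 0 ('')
  [10] 18/15 → 1 ('b')
  [11] 15/12 → 4 ('baab')
  [12] 12/5 → 2 ('ba')
  [13] 5/7 → 5 ('babab')
  [14] 7/9 → 3 ('bab')
  [15] 9/11 → 1 ('b')
  [16] 11/4 → 3 ('bba')
  [17] 4/3 → 2 ('bb')
  [18] 3/2 → 3 ('bbb')

n(n+1)/2 = 19·20/2 = 190
Σ LCP = 0 + 3 + 3 + 1 + 2 + 3 + 4 + 2 + 3 + 0 + 1 + 4 + 2 + 5 + 3 + 1 + 3 + 2 + 3 = 45
distinct = 190 − 45 = 145

145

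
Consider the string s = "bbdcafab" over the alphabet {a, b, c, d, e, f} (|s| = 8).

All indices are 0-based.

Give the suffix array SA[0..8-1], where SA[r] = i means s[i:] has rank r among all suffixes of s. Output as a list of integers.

[6, 4, 7, 0, 1, 3, 2, 5]

rank→(start, suffix):
  0 → (6, 'ab')
  1 → (4, 'afab')
  2 → (7, 'b')
  3 → (0, 'bbdcafab')
  4 → (1, 'bdcafab')
  5 → (3, 'cafab')
  6 → (2, 'dcafab')
  7 → (5, 'fab')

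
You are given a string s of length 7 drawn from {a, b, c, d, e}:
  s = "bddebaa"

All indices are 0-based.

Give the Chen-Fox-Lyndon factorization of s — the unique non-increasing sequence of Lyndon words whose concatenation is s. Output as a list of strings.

["bdde", "b", "a", "a"]

emit factor 1: 'bdde' (i=0, period=4)
emit factor 2: 'b' (i=4, period=1)
emit factor 3: 'a' (i=5, period=1)
emit factor 4: 'a' (i=6, period=1)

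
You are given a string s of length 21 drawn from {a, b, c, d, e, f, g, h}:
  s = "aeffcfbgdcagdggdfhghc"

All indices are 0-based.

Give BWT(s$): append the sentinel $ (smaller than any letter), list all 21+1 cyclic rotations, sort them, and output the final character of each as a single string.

rank  rotation                last
    0  $aeffcfbgdcagdggdfhghc  c
    1  aeffcfbgdcagdggdfhghc$  $
    2  agdggdfhghc$aeffcfbgdc  c
    3  bgdcagdggdfhghc$aeffcf  f
    4  c$aeffcfbgdcagdggdfhgh  h
    5  cagdggdfhghc$aeffcfbgd  d
    6  cfbgdcagdggdfhghc$aeff  f
    7  dcagdggdfhghc$aeffcfbg  g
    8  dfhghc$aeffcfbgdcagdgg  g
    9  dggdfhghc$aeffcfbgdcag  g
   10  effcfbgdcagdggdfhghc$a  a
   11  fbgdcagdggdfhghc$aeffc  c
   12  fcfbgdcagdggdfhghc$aef  f
   13  ffcfbgdcagdggdfhghc$ae  e
   14  fhghc$aeffcfbgdcagdggd  d
   15  gdcagdggdfhghc$aeffcfb  b
   16  gdfhghc$aeffcfbgdcagdg  g
   17  gdggdfhghc$aeffcfbgdca  a
   18  ggdfhghc$aeffcfbgdcagd  d
   19  ghc$aeffcfbgdcagdggdfh  h
   20  hc$aeffcfbgdcagdggdfhg  g
   21  hghc$aeffcfbgdcagdggdf  f

c$cfhdfgggacfedbgadhgf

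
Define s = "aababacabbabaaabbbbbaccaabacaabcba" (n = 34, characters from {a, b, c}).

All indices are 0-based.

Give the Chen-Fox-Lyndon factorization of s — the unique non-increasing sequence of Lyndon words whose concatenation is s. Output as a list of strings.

["aababacabbab", "aaabbbbbaccaabacaabcb", "a"]

emit factor 1: 'aababacabbab' (i=0, period=12)
emit factor 2: 'aaabbbbbaccaabacaabcb' (i=12, period=21)
emit factor 3: 'a' (i=33, period=1)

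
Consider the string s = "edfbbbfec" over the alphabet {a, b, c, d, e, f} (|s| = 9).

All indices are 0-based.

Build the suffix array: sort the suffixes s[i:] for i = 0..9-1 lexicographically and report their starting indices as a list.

sorted suffixes:
  #0 SA[0]=3  'bbbfec'
  #1 SA[1]=4  'bbfec'
  #2 SA[2]=5  'bfec'
  #3 SA[3]=8  'c'
  #4 SA[4]=1  'dfbbbfec'
  #5 SA[5]=7  'ec'
  #6 SA[6]=0  'edfbbbfec'
  #7 SA[7]=2  'fbbbfec'
  #8 SA[8]=6  'fec'

[3, 4, 5, 8, 1, 7, 0, 2, 6]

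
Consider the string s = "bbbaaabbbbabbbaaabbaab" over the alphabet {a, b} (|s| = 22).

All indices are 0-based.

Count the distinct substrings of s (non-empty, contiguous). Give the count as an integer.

sorted suffixes:
  #0 SA[0]=14  'aaabbaab'
  #1 SA[1]=3  'aaabbbbabbbaaabbaab'
  #2 SA[2]=19  'aab'
  #3 SA[3]=15  'aabbaab'
  #4 SA[4]=4  'aabbbbabbbaaabbaab'
  #5 SA[5]=20  'ab'
  #6 SA[6]=16  'abbaab'
  #7 SA[7]=10  'abbbaaabbaab'
  #8 SA[8]=5  'abbbbabbbaaabbaab'
  #9 SA[9]=21  'b'
  #10 SA[10]=13  'baaabbaab'
  #11 SA[11]=2  'baaabbbbabbbaaabbaab'
  #12 SA[12]=18  'baab'
  #13 SA[13]=9  'babbbaaabbaab'
  #14 SA[14]=12  'bbaaabbaab'
  #15 SA[15]=1  'bbaaabbbbabbbaaabbaab'
  #16 SA[16]=17  'bbaab'
  #17 SA[17]=8  'bbabbbaaabbaab'
  #18 SA[18]=11  'bbbaaabbaab'
  #19 SA[19]=0  'bbbaaabbbbabbbaaabbaab'
  #20 SA[20]=7  'bbbabbbaaabbaab'
  #21 SA[21]=6  'bbbbabbbaaabbaab'

SA = [14, 3, 19, 15, 4, 20, 16, 10, 5, 21, 13, 2, 18, 9, 12, 1, 17, 8, 11, 0, 7, 6]
i: (SA[i-1],SA[i]) lcp shared
  1: (14,3) 5 'aaabb'
  2: (3,19) 2 'aa'
  3: (19,15) 3 'aab'
  4: (15,4) 4 'aabb'
  5: (4,20) 1 'a'
  6: (20,16) 2 'ab'
  7: (16,10) 3 'abb'
  8: (10,5) 4 'abbb'
  9: (5,21) 0 ''
  10: (21,13) 1 'b'
  11: (13,2) 6 'baaabb'
  12: (2,18) 3 'baa'
  13: (18,9) 2 'ba'
  14: (9,12) 1 'b'
  15: (12,1) 7 'bbaaabb'
  16: (1,17) 4 'bbaa'
  17: (17,8) 3 'bba'
  18: (8,11) 2 'bb'
  19: (11,0) 8 'bbbaaabb'
  20: (0,7) 4 'bbba'
  21: (7,6) 3 'bbb'

n(n+1)/2 = 22·23/2 = 253
Σ LCP = 0 + 5 + 2 + 3 + 4 + 1 + 2 + 3 + 4 + 0 + 1 + 6 + 3 + 2 + 1 + 7 + 4 + 3 + 2 + 8 + 4 + 3 = 68
distinct = 253 − 68 = 185

185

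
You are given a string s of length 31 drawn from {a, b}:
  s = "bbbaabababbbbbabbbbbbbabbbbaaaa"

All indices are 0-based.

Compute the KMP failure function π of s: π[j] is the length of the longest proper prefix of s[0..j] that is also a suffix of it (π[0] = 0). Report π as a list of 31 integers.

π[0] = 0
j=1 s[j]='b': π[1]=1 (border 'b')
j=2 s[j]='b': π[2]=2 (border 'bb')
j=3 s[j]='a': k: 2→1→0; π[3]=0 (border '')
j=4 s[j]='a': π[4]=0 (border '')
j=5 s[j]='b': π[5]=1 (border 'b')
j=6 s[j]='a': k: 1→0; π[6]=0 (border '')
j=7 s[j]='b': π[7]=1 (border 'b')
j=8 s[j]='a': k: 1→0; π[8]=0 (border '')
j=9 s[j]='b': π[9]=1 (border 'b')
j=10 s[j]='b': π[10]=2 (border 'bb')
j=11 s[j]='b': π[11]=3 (border 'bbb')
j=12 s[j]='b': k: 3→2; π[12]=3 (border 'bbb')
j=13 s[j]='b': k: 3→2; π[13]=3 (border 'bbb')
j=14 s[j]='a': π[14]=4 (border 'bbba')
j=15 s[j]='b': k: 4→0; π[15]=1 (border 'b')
j=16 s[j]='b': π[16]=2 (border 'bb')
j=17 s[j]='b': π[17]=3 (border 'bbb')
j=18 s[j]='b': k: 3→2; π[18]=3 (border 'bbb')
j=19 s[j]='b': k: 3→2; π[19]=3 (border 'bbb')
j=20 s[j]='b': k: 3→2; π[20]=3 (border 'bbb')
j=21 s[j]='b': k: 3→2; π[21]=3 (border 'bbb')
j=22 s[j]='a': π[22]=4 (border 'bbba')
j=23 s[j]='b': k: 4→0; π[23]=1 (border 'b')
j=24 s[j]='b': π[24]=2 (border 'bb')
j=25 s[j]='b': π[25]=3 (border 'bbb')
j=26 s[j]='b': k: 3→2; π[26]=3 (border 'bbb')
j=27 s[j]='a': π[27]=4 (border 'bbba')
j=28 s[j]='a': π[28]=5 (border 'bbbaa')
j=29 s[j]='a': k: 5→0; π[29]=0 (border '')
j=30 s[j]='a': π[30]=0 (border '')

[0, 1, 2, 0, 0, 1, 0, 1, 0, 1, 2, 3, 3, 3, 4, 1, 2, 3, 3, 3, 3, 3, 4, 1, 2, 3, 3, 4, 5, 0, 0]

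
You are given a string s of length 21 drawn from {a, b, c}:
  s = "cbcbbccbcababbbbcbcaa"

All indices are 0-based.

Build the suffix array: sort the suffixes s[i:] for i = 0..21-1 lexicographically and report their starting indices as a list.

rank | idx | suffix
   0 |  20 | a
   1 |  19 | aa
   2 |   9 | ababbbbcbcaa
   3 |  11 | abbbbcbcaa
   4 |  10 | babbbbcbcaa
   5 |  12 | bbbbcbcaa
   6 |  13 | bbbcbcaa
   7 |  14 | bbcbcaa
   8 |   3 | bbccbcababbbbcbcaa
   9 |  17 | bcaa
  10 |   7 | bcababbbbcbcaa
  11 |   1 | bcbbccbcababbbbcbcaa
  12 |  15 | bcbcaa
  13 |   4 | bccbcababbbbcbcaa
  14 |  18 | caa
  15 |   8 | cababbbbcbcaa
  16 |   2 | cbbccbcababbbbcbcaa
  17 |  16 | cbcaa
  18 |   6 | cbcababbbbcbcaa
  19 |   0 | cbcbbccbcababbbbcbcaa
  20 |   5 | ccbcababbbbcbcaa

[20, 19, 9, 11, 10, 12, 13, 14, 3, 17, 7, 1, 15, 4, 18, 8, 2, 16, 6, 0, 5]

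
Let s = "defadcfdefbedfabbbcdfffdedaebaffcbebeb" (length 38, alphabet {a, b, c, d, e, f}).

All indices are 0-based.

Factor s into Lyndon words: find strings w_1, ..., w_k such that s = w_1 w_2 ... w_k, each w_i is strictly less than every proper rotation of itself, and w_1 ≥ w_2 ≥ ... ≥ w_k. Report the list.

emit factor 1: 'def' (i=0, period=3)
emit factor 2: 'adcfdefbedf' (i=3, period=11)
emit factor 3: 'abbbcdfffdedaebaffcbebeb' (i=14, period=24)

["def", "adcfdefbedf", "abbbcdfffdedaebaffcbebeb"]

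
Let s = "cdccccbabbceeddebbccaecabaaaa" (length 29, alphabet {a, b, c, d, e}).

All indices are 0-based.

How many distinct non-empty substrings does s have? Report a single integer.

sorted suffixes:
  #0 SA[0]=28  'a'
  #1 SA[1]=27  'aa'
  #2 SA[2]=26  'aaa'
  #3 SA[3]=25  'aaaa'
  #4 SA[4]=23  'abaaaa'
  #5 SA[5]=7  'abbceeddebbccaecabaaaa'
  #6 SA[6]=20  'aecabaaaa'
  #7 SA[7]=24  'baaaa'
  #8 SA[8]=6  'babbceeddebbccaecabaaaa'
  #9 SA[9]=16  'bbccaecabaaaa'
  #10 SA[10]=8  'bbceeddebbccaecabaaaa'
  #11 SA[11]=17  'bccaecabaaaa'
  #12 SA[12]=9  'bceeddebbccaecabaaaa'
  #13 SA[13]=22  'cabaaaa'
  #14 SA[14]=19  'caecabaaaa'
  #15 SA[15]=5  'cbabbceeddebbccaecabaaaa'
  #16 SA[16]=18  'ccaecabaaaa'
  #17 SA[17]=4  'ccbabbceeddebbccaecabaaaa'
  #18 SA[18]=3  'cccbabbceeddebbccaecabaaaa'
  #19 SA[19]=2  'ccccbabbceeddebbccaecabaaaa'
  #20 SA[20]=0  'cdccccbabbceeddebbccaecabaaaa'
  #21 SA[21]=10  'ceeddebbccaecabaaaa'
  #22 SA[22]=1  'dccccbabbceeddebbccaecabaaaa'
  #23 SA[23]=13  'ddebbccaecabaaaa'
  #24 SA[24]=14  'debbccaecabaaaa'
  #25 SA[25]=15  'ebbccaecabaaaa'
  #26 SA[26]=21  'ecabaaaa'
  #27 SA[27]=12  'eddebbccaecabaaaa'
  #28 SA[28]=11  'eeddebbccaecabaaaa'

SA = [28, 27, 26, 25, 23, 7, 20, 24, 6, 16, 8, 17, 9, 22, 19, 5, 18, 4, 3, 2, 0, 10, 1, 13, 14, 15, 21, 12, 11]
[i] adj suffixes → lcp
  [1] 28/27 → 1 ('a')
  [2] 27/26 → 2 ('aa')
  [3] 26/25 → 3 ('aaa')
  [4] 25/23 → 1 ('a')
  [5] 23/7 → 2 ('ab')
  [6] 7/20 → 1 ('a')
  [7] 20/24 → 0 ('')
  [8] 24/6 → 2 ('ba')
  [9] 6/16 → 1 ('b')
  [10] 16/8 → 3 ('bbc')
  [11] 8/17 → 1 ('b')
  [12] 17/9 → 2 ('bc')
  [13] 9/22 → 0 ('')
  [14] 22/19 → 2 ('ca')
  [15] 19/5 → 1 ('c')
  [16] 5/18 → 1 ('c')
  [17] 18/4 → 2 ('cc')
  [18] 4/3 → 2 ('cc')
  [19] 3/2 → 3 ('ccc')
  [20] 2/0 → 1 ('c')
  [21] 0/10 → 1 ('c')
  [22] 10/1 → 0 ('')
  [23] 1/13 → 1 ('d')
  [24] 13/14 → 1 ('d')
  [25] 14/15 → 0 ('')
  [26] 15/21 → 1 ('e')
  [27] 21/12 → 1 ('e')
  [28] 12/11 → 1 ('e')

n(n+1)/2 = 29·30/2 = 435
Σ LCP = 0 + 1 + 2 + 3 + 1 + 2 + 1 + 0 + 2 + 1 + 3 + 1 + 2 + 0 + 2 + 1 + 1 + 2 + 2 + 3 + 1 + 1 + 0 + 1 + 1 + 0 + 1 + 1 + 1 = 37
distinct = 435 − 37 = 398

398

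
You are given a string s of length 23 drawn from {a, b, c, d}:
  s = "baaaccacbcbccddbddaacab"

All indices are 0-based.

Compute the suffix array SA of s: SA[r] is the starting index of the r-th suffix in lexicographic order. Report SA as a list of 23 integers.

rank→(start, suffix):
  0 → (1, 'aaaccacbcbccddbddaacab')
  1 → (18, 'aacab')
  2 → (2, 'aaccacbcbccddbddaacab')
  3 → (21, 'ab')
  4 → (19, 'acab')
  5 → (6, 'acbcbccddbddaacab')
  6 → (3, 'accacbcbccddbddaacab')
  7 → (22, 'b')
  8 → (0, 'baaaccacbcbccddbddaacab')
  9 → (8, 'bcbccddbddaacab')
  10 → (10, 'bccddbddaacab')
  11 → (15, 'bddaacab')
  12 → (20, 'cab')
  13 → (5, 'cacbcbccddbddaacab')
  14 → (7, 'cbcbccddbddaacab')
  15 → (9, 'cbccddbddaacab')
  16 → (4, 'ccacbcbccddbddaacab')
  17 → (11, 'ccddbddaacab')
  18 → (12, 'cddbddaacab')
  19 → (17, 'daacab')
  20 → (14, 'dbddaacab')
  21 → (16, 'ddaacab')
  22 → (13, 'ddbddaacab')

[1, 18, 2, 21, 19, 6, 3, 22, 0, 8, 10, 15, 20, 5, 7, 9, 4, 11, 12, 17, 14, 16, 13]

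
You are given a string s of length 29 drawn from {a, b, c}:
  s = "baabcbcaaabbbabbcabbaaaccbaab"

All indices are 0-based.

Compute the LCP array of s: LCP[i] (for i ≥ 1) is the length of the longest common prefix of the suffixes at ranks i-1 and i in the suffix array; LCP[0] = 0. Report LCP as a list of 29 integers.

rank | idx | suffix
   0 |   7 | aaabbbabbcabbaaaccbaab
   1 |  20 | aaaccbaab
   2 |  26 | aab
   3 |   8 | aabbbabbcabbaaaccbaab
   4 |   1 | aabcbcaaabbbabbcabbaaaccbaab
   5 |  21 | aaccbaab
   6 |  27 | ab
   7 |  17 | abbaaaccbaab
   8 |   9 | abbbabbcabbaaaccbaab
   9 |  13 | abbcabbaaaccbaab
  10 |   2 | abcbcaaabbbabbcabbaaaccbaab
  11 |  22 | accbaab
  12 |  28 | b
  13 |  19 | baaaccbaab
  14 |  25 | baab
  15 |   0 | baabcbcaaabbbabbcabbaaaccbaab
  16 |  12 | babbcabbaaaccbaab
  17 |  18 | bbaaaccbaab
  18 |  11 | bbabbcabbaaaccbaab
  19 |  10 | bbbabbcabbaaaccbaab
  20 |  14 | bbcabbaaaccbaab
  21 |   5 | bcaaabbbabbcabbaaaccbaab
  22 |  15 | bcabbaaaccbaab
  23 |   3 | bcbcaaabbbabbcabbaaaccbaab
  24 |   6 | caaabbbabbcabbaaaccbaab
  25 |  16 | cabbaaaccbaab
  26 |  24 | cbaab
  27 |   4 | cbcaaabbbabbcabbaaaccbaab
  28 |  23 | ccbaab

SA = [7, 20, 26, 8, 1, 21, 27, 17, 9, 13, 2, 22, 28, 19, 25, 0, 12, 18, 11, 10, 14, 5, 15, 3, 6, 16, 24, 4, 23]
rank  pair      lcp
   1  s[7:],s[20:]  3  'aaa'
   2  s[20:],s[26:]  2  'aa'
   3  s[26:],s[8:]  3  'aab'
   4  s[8:],s[1:]  3  'aab'
   5  s[1:],s[21:]  2  'aa'
   6  s[21:],s[27:]  1  'a'
   7  s[27:],s[17:]  2  'ab'
   8  s[17:],s[9:]  3  'abb'
   9  s[9:],s[13:]  3  'abb'
  10  s[13:],s[2:]  2  'ab'
  11  s[2:],s[22:]  1  'a'
  12  s[22:],s[28:]  0  ''
  13  s[28:],s[19:]  1  'b'
  14  s[19:],s[25:]  3  'baa'
  15  s[25:],s[0:]  4  'baab'
  16  s[0:],s[12:]  2  'ba'
  17  s[12:],s[18:]  1  'b'
  18  s[18:],s[11:]  3  'bba'
  19  s[11:],s[10:]  2  'bb'
  20  s[10:],s[14:]  2  'bb'
  21  s[14:],s[5:]  1  'b'
  22  s[5:],s[15:]  3  'bca'
  23  s[15:],s[3:]  2  'bc'
  24  s[3:],s[6:]  0  ''
  25  s[6:],s[16:]  2  'ca'
  26  s[16:],s[24:]  1  'c'
  27  s[24:],s[4:]  2  'cb'
  28  s[4:],s[23:]  1  'c'

[0, 3, 2, 3, 3, 2, 1, 2, 3, 3, 2, 1, 0, 1, 3, 4, 2, 1, 3, 2, 2, 1, 3, 2, 0, 2, 1, 2, 1]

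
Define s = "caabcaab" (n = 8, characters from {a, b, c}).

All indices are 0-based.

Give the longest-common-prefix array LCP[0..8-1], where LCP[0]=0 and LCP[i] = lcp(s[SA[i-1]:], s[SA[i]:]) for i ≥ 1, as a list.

[0, 3, 1, 2, 0, 1, 0, 4]

rank→(start, suffix):
  0 → (5, 'aab')
  1 → (1, 'aabcaab')
  2 → (6, 'ab')
  3 → (2, 'abcaab')
  4 → (7, 'b')
  5 → (3, 'bcaab')
  6 → (4, 'caab')
  7 → (0, 'caabcaab')

SA = [5, 1, 6, 2, 7, 3, 4, 0]
i: (SA[i-1],SA[i]) lcp shared
  1: (5,1) 3 'aab'
  2: (1,6) 1 'a'
  3: (6,2) 2 'ab'
  4: (2,7) 0 ''
  5: (7,3) 1 'b'
  6: (3,4) 0 ''
  7: (4,0) 4 'caab'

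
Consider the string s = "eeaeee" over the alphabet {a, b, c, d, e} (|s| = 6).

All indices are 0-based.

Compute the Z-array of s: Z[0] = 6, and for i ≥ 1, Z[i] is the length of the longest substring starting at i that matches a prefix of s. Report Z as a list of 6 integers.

Z[0]=6
i=1: i≥r, start 0; Z[1]=1 scan→box=[1,2)
i=2: i≥r, start 0; Z[2]=0
i=3: i≥r, start 0; Z[3]=2 scan→box=[3,5)
i=4: min(r-i=1, Z[1]=1)=1; Z[4]=2 scan→box=[4,6)
i=5: min(r-i=1, Z[1]=1)=1; Z[5]=1

[6, 1, 0, 2, 2, 1]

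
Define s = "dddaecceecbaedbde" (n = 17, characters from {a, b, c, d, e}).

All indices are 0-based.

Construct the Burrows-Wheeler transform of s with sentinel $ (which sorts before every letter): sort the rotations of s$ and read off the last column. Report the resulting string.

rank  rotation            last
    0  $dddaecceecbaedbde  e
    1  aecceecbaedbde$ddd  d
    2  aedbde$dddaecceecb  b
    3  baedbde$dddaecceec  c
    4  bde$dddaecceecbaed  d
    5  cbaedbde$dddaeccee  e
    6  cceecbaedbde$dddae  e
    7  ceecbaedbde$dddaec  c
    8  daecceecbaedbde$dd  d
    9  dbde$dddaecceecbae  e
   10  ddaecceecbaedbde$d  d
   11  dddaecceecbaedbde$  $
   12  de$dddaecceecbaedb  b
   13  e$dddaecceecbaedbd  d
   14  ecbaedbde$dddaecce  e
   15  ecceecbaedbde$ddda  a
   16  edbde$dddaecceecba  a
   17  eecbaedbde$dddaecc  c

edbcdeecded$bdeaac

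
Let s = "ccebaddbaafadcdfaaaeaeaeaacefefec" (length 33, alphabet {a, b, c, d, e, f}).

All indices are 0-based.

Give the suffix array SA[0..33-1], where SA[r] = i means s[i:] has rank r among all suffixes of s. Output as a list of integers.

[16, 24, 17, 8, 25, 11, 4, 22, 20, 18, 9, 7, 3, 32, 0, 13, 1, 26, 6, 12, 5, 14, 23, 21, 19, 2, 31, 29, 27, 15, 10, 30, 28]

sorted suffixes:
  #0 SA[0]=16  'aaaeaeaeaacefefec'
  #1 SA[1]=24  'aacefefec'
  #2 SA[2]=17  'aaeaeaeaacefefec'
  #3 SA[3]=8  'aafadcdfaaaeaeaeaacefefec'
  #4 SA[4]=25  'acefefec'
  #5 SA[5]=11  'adcdfaaaeaeaeaacefefec'
  #6 SA[6]=4  'addbaafadcdfaaaeaeaeaacefefec'
  #7 SA[7]=22  'aeaacefefec'
  #8 SA[8]=20  'aeaeaacefefec'
  #9 SA[9]=18  'aeaeaeaacefefec'
  #10 SA[10]=9  'afadcdfaaaeaeaeaacefefec'
  #11 SA[11]=7  'baafadcdfaaaeaeaeaacefefec'
  #12 SA[12]=3  'baddbaafadcdfaaaeaeaeaacefefec'
  #13 SA[13]=32  'c'
  #14 SA[14]=0  'ccebaddbaafadcdfaaaeaeaeaacefefec'
  #15 SA[15]=13  'cdfaaaeaeaeaacefefec'
  #16 SA[16]=1  'cebaddbaafadcdfaaaeaeaeaacefefec'
  #17 SA[17]=26  'cefefec'
  #18 SA[18]=6  'dbaafadcdfaaaeaeaeaacefefec'
  #19 SA[19]=12  'dcdfaaaeaeaeaacefefec'
  #20 SA[20]=5  'ddbaafadcdfaaaeaeaeaacefefec'
  #21 SA[21]=14  'dfaaaeaeaeaacefefec'
  #22 SA[22]=23  'eaacefefec'
  #23 SA[23]=21  'eaeaacefefec'
  #24 SA[24]=19  'eaeaeaacefefec'
  #25 SA[25]=2  'ebaddbaafadcdfaaaeaeaeaacefefec'
  #26 SA[26]=31  'ec'
  #27 SA[27]=29  'efec'
  #28 SA[28]=27  'efefec'
  #29 SA[29]=15  'faaaeaeaeaacefefec'
  #30 SA[30]=10  'fadcdfaaaeaeaeaacefefec'
  #31 SA[31]=30  'fec'
  #32 SA[32]=28  'fefec'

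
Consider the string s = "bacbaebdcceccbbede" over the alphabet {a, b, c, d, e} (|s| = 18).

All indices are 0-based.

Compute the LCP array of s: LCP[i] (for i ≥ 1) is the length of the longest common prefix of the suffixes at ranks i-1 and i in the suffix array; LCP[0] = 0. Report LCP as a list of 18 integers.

[0, 1, 0, 2, 1, 1, 1, 0, 2, 1, 2, 1, 0, 1, 0, 1, 1, 1]

rank→(start, suffix):
  0 → (1, 'acbaebdcceccbbede')
  1 → (4, 'aebdcceccbbede')
  2 → (0, 'bacbaebdcceccbbede')
  3 → (3, 'baebdcceccbbede')
  4 → (13, 'bbede')
  5 → (6, 'bdcceccbbede')
  6 → (14, 'bede')
  7 → (2, 'cbaebdcceccbbede')
  8 → (12, 'cbbede')
  9 → (11, 'ccbbede')
  10 → (8, 'cceccbbede')
  11 → (9, 'ceccbbede')
  12 → (7, 'dcceccbbede')
  13 → (16, 'de')
  14 → (17, 'e')
  15 → (5, 'ebdcceccbbede')
  16 → (10, 'eccbbede')
  17 → (15, 'ede')

SA = [1, 4, 0, 3, 13, 6, 14, 2, 12, 11, 8, 9, 7, 16, 17, 5, 10, 15]
i: (SA[i-1],SA[i]) lcp shared
  1: (1,4) 1 'a'
  2: (4,0) 0 ''
  3: (0,3) 2 'ba'
  4: (3,13) 1 'b'
  5: (13,6) 1 'b'
  6: (6,14) 1 'b'
  7: (14,2) 0 ''
  8: (2,12) 2 'cb'
  9: (12,11) 1 'c'
  10: (11,8) 2 'cc'
  11: (8,9) 1 'c'
  12: (9,7) 0 ''
  13: (7,16) 1 'd'
  14: (16,17) 0 ''
  15: (17,5) 1 'e'
  16: (5,10) 1 'e'
  17: (10,15) 1 'e'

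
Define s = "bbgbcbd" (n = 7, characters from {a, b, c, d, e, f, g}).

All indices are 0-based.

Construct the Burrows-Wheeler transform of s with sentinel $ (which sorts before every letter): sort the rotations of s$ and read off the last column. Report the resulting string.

d$gcbbbb

rank  rotation  last
    0  $bbgbcbd  d
    1  bbgbcbd$  $
    2  bcbd$bbg  g
    3  bd$bbgbc  c
    4  bgbcbd$b  b
    5  cbd$bbgb  b
    6  d$bbgbcb  b
    7  gbcbd$bb  b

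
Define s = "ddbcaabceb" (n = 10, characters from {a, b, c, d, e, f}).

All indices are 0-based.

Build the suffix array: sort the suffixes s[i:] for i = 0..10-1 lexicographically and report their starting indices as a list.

[4, 5, 9, 2, 6, 3, 7, 1, 0, 8]

sorted suffixes:
  #0 SA[0]=4  'aabceb'
  #1 SA[1]=5  'abceb'
  #2 SA[2]=9  'b'
  #3 SA[3]=2  'bcaabceb'
  #4 SA[4]=6  'bceb'
  #5 SA[5]=3  'caabceb'
  #6 SA[6]=7  'ceb'
  #7 SA[7]=1  'dbcaabceb'
  #8 SA[8]=0  'ddbcaabceb'
  #9 SA[9]=8  'eb'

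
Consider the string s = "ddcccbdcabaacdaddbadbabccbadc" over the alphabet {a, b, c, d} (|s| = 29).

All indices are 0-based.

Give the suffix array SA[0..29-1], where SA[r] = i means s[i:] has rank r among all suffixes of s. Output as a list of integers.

rank | idx | suffix
   0 |  10 | aacdaddbadbabccbadc
   1 |   8 | abaacdaddbadbabccbadc
   2 |  21 | abccbadc
   3 |  11 | acdaddbadbabccbadc
   4 |  18 | adbabccbadc
   5 |  26 | adc
   6 |  14 | addbadbabccbadc
   7 |   9 | baacdaddbadbabccbadc
   8 |  20 | babccbadc
   9 |  17 | badbabccbadc
  10 |  25 | badc
  11 |  22 | bccbadc
  12 |   5 | bdcabaacdaddbadbabccbadc
  13 |  28 | c
  14 |   7 | cabaacdaddbadbabccbadc
  15 |  24 | cbadc
  16 |   4 | cbdcabaacdaddbadbabccbadc
  17 |  23 | ccbadc
  18 |   3 | ccbdcabaacdaddbadbabccbadc
  19 |   2 | cccbdcabaacdaddbadbabccbadc
  20 |  12 | cdaddbadbabccbadc
  21 |  13 | daddbadbabccbadc
  22 |  19 | dbabccbadc
  23 |  16 | dbadbabccbadc
  24 |  27 | dc
  25 |   6 | dcabaacdaddbadbabccbadc
  26 |   1 | dcccbdcabaacdaddbadbabccbadc
  27 |  15 | ddbadbabccbadc
  28 |   0 | ddcccbdcabaacdaddbadbabccbadc

[10, 8, 21, 11, 18, 26, 14, 9, 20, 17, 25, 22, 5, 28, 7, 24, 4, 23, 3, 2, 12, 13, 19, 16, 27, 6, 1, 15, 0]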